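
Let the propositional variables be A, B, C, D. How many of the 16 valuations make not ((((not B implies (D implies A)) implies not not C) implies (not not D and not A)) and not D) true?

Initial set: {not ((((not B implies (D implies A)) implies not not C) implies (not not D and not A)) and not D)}.
not ((((not B implies (D implies A)) implies not not C) implies (not not D and not A)) and not D): β-rule — branch into not (((not B implies (D implies A)) implies not not C) implies (not not D and not A))  //  not not D.
  branch 1 (add not (((not B implies (D implies A)) implies not not C) implies (not not D and not A))):
    not (((not B implies (D implies A)) implies not not C) implies (not not D and not A)): α-rule — add ((not B implies (D implies A)) implies not not C), not (not not D and not A).
    ((not B implies (D implies A)) implies not not C): β-rule — branch into not (not B implies (D implies A))  //  not not C.
      branch 1.1 (add not (not B implies (D implies A))):
        not (not B implies (D implies A)): α-rule — add not B, not (D implies A).
        not (D implies A): α-rule — add D, not A.
        not (not not D and not A): β-rule — branch into not not not D  //  not not A.
          branch 1.1.1 (add not not not D):
            not not not D: drop double negation, giving not D.
            × closes — contains both D and not D.
          branch 1.1.2 (add not not A):
            × closes — contains both A and not A.
      branch 1.2 (add not not C):
        not not C: drop double negation, giving C.
        not (not not D and not A): β-rule — branch into not not not D  //  not not A.
          branch 1.2.1 (add not not not D):
            not not not D: drop double negation, giving not D.
            ○ open, literals {C=1, D=0}.
          branch 1.2.2 (add not not A):
            ○ open, literals {A=1, C=1}.
  branch 2 (add not not D):
    ○ open, literals {D=1}.
2 branches closed, 3 open.
Each open branch fixes some atoms; the unmentioned ones are free. Counting distinct full assignments: branch {C=1, D=0} (A, B) contributes 4 new; branch {A=1, C=1} (B, D) contributes 2 new; branch {D=1} (A, B, C) contributes 6 new. Total: 12.

12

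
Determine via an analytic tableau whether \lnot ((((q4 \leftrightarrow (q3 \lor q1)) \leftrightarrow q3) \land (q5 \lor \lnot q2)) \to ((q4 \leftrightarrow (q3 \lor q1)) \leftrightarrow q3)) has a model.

Initial set: {\lnot ((((q4 \leftrightarrow (q3 \lor q1)) \leftrightarrow q3) \land (q5 \lor \lnot q2)) \to ((q4 \leftrightarrow (q3 \lor q1)) \leftrightarrow q3))}.
\lnot ((((q4 \leftrightarrow (q3 \lor q1)) \leftrightarrow q3) \land (q5 \lor \lnot q2)) \to ((q4 \leftrightarrow (q3 \lor q1)) \leftrightarrow q3)): α-rule — add (((q4 \leftrightarrow (q3 \lor q1)) \leftrightarrow q3) \land (q5 \lor \lnot q2)), \lnot ((q4 \leftrightarrow (q3 \lor q1)) \leftrightarrow q3).
(((q4 \leftrightarrow (q3 \lor q1)) \leftrightarrow q3) \land (q5 \lor \lnot q2)): α-rule — add ((q4 \leftrightarrow (q3 \lor q1)) \leftrightarrow q3), (q5 \lor \lnot q2).
\lnot ((q4 \leftrightarrow (q3 \lor q1)) \leftrightarrow q3): β-rule — branch into (q4 \leftrightarrow (q3 \lor q1)), \lnot q3  //  \lnot (q4 \leftrightarrow (q3 \lor q1)), q3.
  branch 1 (add (q4 \leftrightarrow (q3 \lor q1)), \lnot q3):
    ((q4 \leftrightarrow (q3 \lor q1)) \leftrightarrow q3): β-rule — branch into (q4 \leftrightarrow (q3 \lor q1)), q3  //  \lnot (q4 \leftrightarrow (q3 \lor q1)), \lnot q3.
      branch 1.1 (add (q4 \leftrightarrow (q3 \lor q1)), q3):
        × closes — contains both q3 and \lnot q3.
      branch 1.2 (add \lnot (q4 \leftrightarrow (q3 \lor q1)), \lnot q3):
        (q5 \lor \lnot q2): β-rule — branch into q5  //  \lnot q2.
          branch 1.2.1 (add q5):
            (q4 \leftrightarrow (q3 \lor q1)): β-rule — branch into q4, (q3 \lor q1)  //  \lnot q4, \lnot (q3 \lor q1).
              branch 1.2.1.1 (add q4, (q3 \lor q1)):
                \lnot (q4 \leftrightarrow (q3 \lor q1)): β-rule — branch into q4, \lnot (q3 \lor q1)  //  \lnot q4, (q3 \lor q1).
                  branch 1.2.1.1.1 (add q4, \lnot (q3 \lor q1)):
                    \lnot (q3 \lor q1): α-rule — add \lnot q3, \lnot q1.
                    (q3 \lor q1): β-rule — branch into q3  //  q1.
                      branch 1.2.1.1.1.1 (add q3):
                        × closes — contains both q3 and \lnot q3.
                      branch 1.2.1.1.1.2 (add q1):
                        × closes — contains both q1 and \lnot q1.
                  branch 1.2.1.1.2 (add \lnot q4, (q3 \lor q1)):
                    × closes — contains both q4 and \lnot q4.
              branch 1.2.1.2 (add \lnot q4, \lnot (q3 \lor q1)):
                \lnot (q3 \lor q1): α-rule — add \lnot q3, \lnot q1.
                \lnot (q4 \leftrightarrow (q3 \lor q1)): β-rule — branch into q4, \lnot (q3 \lor q1)  //  \lnot q4, (q3 \lor q1).
                  branch 1.2.1.2.1 (add q4, \lnot (q3 \lor q1)):
                    × closes — contains both q4 and \lnot q4.
                  branch 1.2.1.2.2 (add \lnot q4, (q3 \lor q1)):
                    (q3 \lor q1): β-rule — branch into q3  //  q1.
                      branch 1.2.1.2.2.1 (add q3):
                        × closes — contains both q3 and \lnot q3.
                      branch 1.2.1.2.2.2 (add q1):
                        × closes — contains both q1 and \lnot q1.
          branch 1.2.2 (add \lnot q2):
            (q4 \leftrightarrow (q3 \lor q1)): β-rule — branch into q4, (q3 \lor q1)  //  \lnot q4, \lnot (q3 \lor q1).
              branch 1.2.2.1 (add q4, (q3 \lor q1)):
                \lnot (q4 \leftrightarrow (q3 \lor q1)): β-rule — branch into q4, \lnot (q3 \lor q1)  //  \lnot q4, (q3 \lor q1).
                  branch 1.2.2.1.1 (add q4, \lnot (q3 \lor q1)):
                    \lnot (q3 \lor q1): α-rule — add \lnot q3, \lnot q1.
                    (q3 \lor q1): β-rule — branch into q3  //  q1.
                      branch 1.2.2.1.1.1 (add q3):
                        × closes — contains both q3 and \lnot q3.
                      branch 1.2.2.1.1.2 (add q1):
                        × closes — contains both q1 and \lnot q1.
                  branch 1.2.2.1.2 (add \lnot q4, (q3 \lor q1)):
                    × closes — contains both q4 and \lnot q4.
              branch 1.2.2.2 (add \lnot q4, \lnot (q3 \lor q1)):
                \lnot (q3 \lor q1): α-rule — add \lnot q3, \lnot q1.
                \lnot (q4 \leftrightarrow (q3 \lor q1)): β-rule — branch into q4, \lnot (q3 \lor q1)  //  \lnot q4, (q3 \lor q1).
                  branch 1.2.2.2.1 (add q4, \lnot (q3 \lor q1)):
                    × closes — contains both q4 and \lnot q4.
                  branch 1.2.2.2.2 (add \lnot q4, (q3 \lor q1)):
                    (q3 \lor q1): β-rule — branch into q3  //  q1.
                      branch 1.2.2.2.2.1 (add q3):
                        × closes — contains both q3 and \lnot q3.
                      branch 1.2.2.2.2.2 (add q1):
                        × closes — contains both q1 and \lnot q1.
  branch 2 (add \lnot (q4 \leftrightarrow (q3 \lor q1)), q3):
    ((q4 \leftrightarrow (q3 \lor q1)) \leftrightarrow q3): β-rule — branch into (q4 \leftrightarrow (q3 \lor q1)), q3  //  \lnot (q4 \leftrightarrow (q3 \lor q1)), \lnot q3.
      branch 2.1 (add (q4 \leftrightarrow (q3 \lor q1)), q3):
        (q5 \lor \lnot q2): β-rule — branch into q5  //  \lnot q2.
          branch 2.1.1 (add q5):
            \lnot (q4 \leftrightarrow (q3 \lor q1)): β-rule — branch into q4, \lnot (q3 \lor q1)  //  \lnot q4, (q3 \lor q1).
              branch 2.1.1.1 (add q4, \lnot (q3 \lor q1)):
                \lnot (q3 \lor q1): α-rule — add \lnot q3, \lnot q1.
                × closes — contains both q3 and \lnot q3.
              branch 2.1.1.2 (add \lnot q4, (q3 \lor q1)):
                (q4 \leftrightarrow (q3 \lor q1)): β-rule — branch into q4, (q3 \lor q1)  //  \lnot q4, \lnot (q3 \lor q1).
                  branch 2.1.1.2.1 (add q4, (q3 \lor q1)):
                    × closes — contains both q4 and \lnot q4.
                  branch 2.1.1.2.2 (add \lnot q4, \lnot (q3 \lor q1)):
                    \lnot (q3 \lor q1): α-rule — add \lnot q3, \lnot q1.
                    × closes — contains both q3 and \lnot q3.
          branch 2.1.2 (add \lnot q2):
            \lnot (q4 \leftrightarrow (q3 \lor q1)): β-rule — branch into q4, \lnot (q3 \lor q1)  //  \lnot q4, (q3 \lor q1).
              branch 2.1.2.1 (add q4, \lnot (q3 \lor q1)):
                \lnot (q3 \lor q1): α-rule — add \lnot q3, \lnot q1.
                × closes — contains both q3 and \lnot q3.
              branch 2.1.2.2 (add \lnot q4, (q3 \lor q1)):
                (q4 \leftrightarrow (q3 \lor q1)): β-rule — branch into q4, (q3 \lor q1)  //  \lnot q4, \lnot (q3 \lor q1).
                  branch 2.1.2.2.1 (add q4, (q3 \lor q1)):
                    × closes — contains both q4 and \lnot q4.
                  branch 2.1.2.2.2 (add \lnot q4, \lnot (q3 \lor q1)):
                    \lnot (q3 \lor q1): α-rule — add \lnot q3, \lnot q1.
                    × closes — contains both q3 and \lnot q3.
      branch 2.2 (add \lnot (q4 \leftrightarrow (q3 \lor q1)), \lnot q3):
        × closes — contains both q3 and \lnot q3.
All 20 branches close.
Every branch closed; the formula is unsatisfiable.

Unsatisfiable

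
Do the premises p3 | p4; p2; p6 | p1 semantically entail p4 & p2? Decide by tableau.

Initial set: {(p3 | p4); p2; (p6 | p1); ~(p4 & p2)}.
(p3 | p4): β-rule — branch into p3  //  p4.
  branch 1 (add p3):
    (p6 | p1): β-rule — branch into p6  //  p1.
      branch 1.1 (add p6):
        ~(p4 & p2): β-rule — branch into ~p4  //  ~p2.
          branch 1.1.1 (add ~p4):
            ○ open, literals {p2=T, p3=T, p4=F, p6=T}.
          branch 1.1.2 (add ~p2):
            × closes — contains both p2 and ~p2.
      branch 1.2 (add p1):
        ~(p4 & p2): β-rule — branch into ~p4  //  ~p2.
          branch 1.2.1 (add ~p4):
            ○ open, literals {p1=T, p2=T, p3=T, p4=F}.
          branch 1.2.2 (add ~p2):
            × closes — contains both p2 and ~p2.
  branch 2 (add p4):
    (p6 | p1): β-rule — branch into p6  //  p1.
      branch 2.1 (add p6):
        ~(p4 & p2): β-rule — branch into ~p4  //  ~p2.
          branch 2.1.1 (add ~p4):
            × closes — contains both p4 and ~p4.
          branch 2.1.2 (add ~p2):
            × closes — contains both p2 and ~p2.
      branch 2.2 (add p1):
        ~(p4 & p2): β-rule — branch into ~p4  //  ~p2.
          branch 2.2.1 (add ~p4):
            × closes — contains both p4 and ~p4.
          branch 2.2.2 (add ~p2):
            × closes — contains both p2 and ~p2.
6 branches closed, 2 open.
An open branch gives a countermodel: p2=T, p3=T, p4=F, p6=T (unmentioned atoms arbitrary); the premises hold there but the conclusion fails.

No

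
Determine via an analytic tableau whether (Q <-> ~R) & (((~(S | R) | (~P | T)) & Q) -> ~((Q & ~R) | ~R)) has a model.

Initial set: {((Q <-> ~R) & (((~(S | R) | (~P | T)) & Q) -> ~((Q & ~R) | ~R)))}.
((Q <-> ~R) & (((~(S | R) | (~P | T)) & Q) -> ~((Q & ~R) | ~R))): α-rule — add (Q <-> ~R), (((~(S | R) | (~P | T)) & Q) -> ~((Q & ~R) | ~R)).
(Q <-> ~R): β-rule — branch into Q, ~R  //  ~Q, ~~R.
  branch 1 (add Q, ~R):
    (((~(S | R) | (~P | T)) & Q) -> ~((Q & ~R) | ~R)): β-rule — branch into ~((~(S | R) | (~P | T)) & Q)  //  ~((Q & ~R) | ~R).
      branch 1.1 (add ~((~(S | R) | (~P | T)) & Q)):
        ~((~(S | R) | (~P | T)) & Q): β-rule — branch into ~(~(S | R) | (~P | T))  //  ~Q.
          branch 1.1.1 (add ~(~(S | R) | (~P | T))):
            ~(~(S | R) | (~P | T)): α-rule — add ~~(S | R), ~(~P | T).
            ~(~P | T): α-rule — add ~~P, ~T.
            ~~(S | R): β-rule — branch into S  //  R.
              branch 1.1.1.1 (add S):
                ○ open, literals {P=true, Q=true, R=false, S=true, T=false}.
              branch 1.1.1.2 (add R):
                × closes — contains both R and ~R.
          branch 1.1.2 (add ~Q):
            × closes — contains both Q and ~Q.
      branch 1.2 (add ~((Q & ~R) | ~R)):
        ~((Q & ~R) | ~R): α-rule — add ~(Q & ~R), ~~R.
        × closes — contains both R and ~R.
  branch 2 (add ~Q, ~~R):
    (((~(S | R) | (~P | T)) & Q) -> ~((Q & ~R) | ~R)): β-rule — branch into ~((~(S | R) | (~P | T)) & Q)  //  ~((Q & ~R) | ~R).
      branch 2.1 (add ~((~(S | R) | (~P | T)) & Q)):
        ~((~(S | R) | (~P | T)) & Q): β-rule — branch into ~(~(S | R) | (~P | T))  //  ~Q.
          branch 2.1.1 (add ~(~(S | R) | (~P | T))):
            ~(~(S | R) | (~P | T)): α-rule — add ~~(S | R), ~(~P | T).
            ~(~P | T): α-rule — add ~~P, ~T.
            ~~(S | R): β-rule — branch into S  //  R.
              branch 2.1.1.1 (add S):
                ○ open, literals {P=true, Q=false, R=true, S=true, T=false}.
              branch 2.1.1.2 (add R):
                ○ open, literals {P=true, Q=false, R=true, T=false}.
          branch 2.1.2 (add ~Q):
            ○ open, literals {Q=false, R=true}.
      branch 2.2 (add ~((Q & ~R) | ~R)):
        ~((Q & ~R) | ~R): α-rule — add ~(Q & ~R), ~~R.
        ~(Q & ~R): β-rule — branch into ~Q  //  ~~R.
          branch 2.2.1 (add ~Q):
            ○ open, literals {Q=false, R=true}.
          branch 2.2.2 (add ~~R):
            ○ open, literals {Q=false, R=true}.
3 branches closed, 6 open.
An open branch gives a satisfying assignment: P=true, Q=true, R=false, S=true, T=false.

Satisfiable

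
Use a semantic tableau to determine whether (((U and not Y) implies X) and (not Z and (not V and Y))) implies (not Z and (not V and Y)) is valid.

Valid

Assume the negation and expand:
Initial set: {not ((((U and not Y) implies X) and (not Z and (not V and Y))) implies (not Z and (not V and Y)))}.
not ((((U and not Y) implies X) and (not Z and (not V and Y))) implies (not Z and (not V and Y))): α-rule — add (((U and not Y) implies X) and (not Z and (not V and Y))), not (not Z and (not V and Y)).
(((U and not Y) implies X) and (not Z and (not V and Y))): α-rule — add ((U and not Y) implies X), (not Z and (not V and Y)).
(not Z and (not V and Y)): α-rule — add not Z, (not V and Y).
(not V and Y): α-rule — add not V, Y.
not (not Z and (not V and Y)): β-rule — branch into not not Z  //  not (not V and Y).
  branch 1 (add not not Z):
    × closes — contains both Z and not Z.
  branch 2 (add not (not V and Y)):
    ((U and not Y) implies X): β-rule — branch into not (U and not Y)  //  X.
      branch 2.1 (add not (U and not Y)):
        not (not V and Y): β-rule — branch into not not V  //  not Y.
          branch 2.1.1 (add not not V):
            × closes — contains both V and not V.
          branch 2.1.2 (add not Y):
            × closes — contains both Y and not Y.
      branch 2.2 (add X):
        not (not V and Y): β-rule — branch into not not V  //  not Y.
          branch 2.2.1 (add not not V):
            × closes — contains both V and not V.
          branch 2.2.2 (add not Y):
            × closes — contains both Y and not Y.
All 5 branches close.
Every branch closed, so the negation is unsatisfiable and the formula is valid.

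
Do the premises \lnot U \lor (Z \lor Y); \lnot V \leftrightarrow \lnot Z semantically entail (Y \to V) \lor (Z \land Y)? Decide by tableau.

No

Initial set: {(\lnot U \lor (Z \lor Y)); (\lnot V \leftrightarrow \lnot Z); \lnot ((Y \to V) \lor (Z \land Y))}.
\lnot ((Y \to V) \lor (Z \land Y)): α-rule — add \lnot (Y \to V), \lnot (Z \land Y).
\lnot (Y \to V): α-rule — add Y, \lnot V.
(\lnot U \lor (Z \lor Y)): β-rule — branch into \lnot U  //  (Z \lor Y).
  branch 1 (add \lnot U):
    (\lnot V \leftrightarrow \lnot Z): β-rule — branch into \lnot V, \lnot Z  //  \lnot \lnot V, \lnot \lnot Z.
      branch 1.1 (add \lnot V, \lnot Z):
        \lnot (Z \land Y): β-rule — branch into \lnot Z  //  \lnot Y.
          branch 1.1.1 (add \lnot Z):
            ○ open, literals {U=0, V=0, Y=1, Z=0}.
          branch 1.1.2 (add \lnot Y):
            × closes — contains both Y and \lnot Y.
      branch 1.2 (add \lnot \lnot V, \lnot \lnot Z):
        × closes — contains both V and \lnot V.
  branch 2 (add (Z \lor Y)):
    (\lnot V \leftrightarrow \lnot Z): β-rule — branch into \lnot V, \lnot Z  //  \lnot \lnot V, \lnot \lnot Z.
      branch 2.1 (add \lnot V, \lnot Z):
        \lnot (Z \land Y): β-rule — branch into \lnot Z  //  \lnot Y.
          branch 2.1.1 (add \lnot Z):
            (Z \lor Y): β-rule — branch into Z  //  Y.
              branch 2.1.1.1 (add Z):
                × closes — contains both Z and \lnot Z.
              branch 2.1.1.2 (add Y):
                ○ open, literals {V=0, Y=1, Z=0}.
          branch 2.1.2 (add \lnot Y):
            × closes — contains both Y and \lnot Y.
      branch 2.2 (add \lnot \lnot V, \lnot \lnot Z):
        × closes — contains both V and \lnot V.
5 branches closed, 2 open.
An open branch gives a countermodel: U=0, V=0, Y=1, Z=0 (unmentioned atoms arbitrary); the premises hold there but the conclusion fails.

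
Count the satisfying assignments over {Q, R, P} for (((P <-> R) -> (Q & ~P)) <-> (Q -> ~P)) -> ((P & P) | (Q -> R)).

7

Initial set: {((((P <-> R) -> (Q & ~P)) <-> (Q -> ~P)) -> ((P & P) | (Q -> R)))}.
((((P <-> R) -> (Q & ~P)) <-> (Q -> ~P)) -> ((P & P) | (Q -> R))): β-rule — branch into ~(((P <-> R) -> (Q & ~P)) <-> (Q -> ~P))  //  ((P & P) | (Q -> R)).
  branch 1 (add ~(((P <-> R) -> (Q & ~P)) <-> (Q -> ~P))):
    ~(((P <-> R) -> (Q & ~P)) <-> (Q -> ~P)): β-rule — branch into ((P <-> R) -> (Q & ~P)), ~(Q -> ~P)  //  ~((P <-> R) -> (Q & ~P)), (Q -> ~P).
      branch 1.1 (add ((P <-> R) -> (Q & ~P)), ~(Q -> ~P)):
        ~(Q -> ~P): α-rule — add Q, ~~P.
        ((P <-> R) -> (Q & ~P)): β-rule — branch into ~(P <-> R)  //  (Q & ~P).
          branch 1.1.1 (add ~(P <-> R)):
            ~(P <-> R): β-rule — branch into P, ~R  //  ~P, R.
              branch 1.1.1.1 (add P, ~R):
                ○ open, literals {P=T, Q=T, R=F}.
              branch 1.1.1.2 (add ~P, R):
                × closes — contains both P and ~P.
          branch 1.1.2 (add (Q & ~P)):
            (Q & ~P): α-rule — add Q, ~P.
            × closes — contains both P and ~P.
      branch 1.2 (add ~((P <-> R) -> (Q & ~P)), (Q -> ~P)):
        ~((P <-> R) -> (Q & ~P)): α-rule — add (P <-> R), ~(Q & ~P).
        (Q -> ~P): β-rule — branch into ~Q  //  ~P.
          branch 1.2.1 (add ~Q):
            (P <-> R): β-rule — branch into P, R  //  ~P, ~R.
              branch 1.2.1.1 (add P, R):
                ~(Q & ~P): β-rule — branch into ~Q  //  ~~P.
                  branch 1.2.1.1.1 (add ~Q):
                    ○ open, literals {P=T, Q=F, R=T}.
                  branch 1.2.1.1.2 (add ~~P):
                    ○ open, literals {P=T, Q=F, R=T}.
              branch 1.2.1.2 (add ~P, ~R):
                ~(Q & ~P): β-rule — branch into ~Q  //  ~~P.
                  branch 1.2.1.2.1 (add ~Q):
                    ○ open, literals {P=F, Q=F, R=F}.
                  branch 1.2.1.2.2 (add ~~P):
                    × closes — contains both P and ~P.
          branch 1.2.2 (add ~P):
            (P <-> R): β-rule — branch into P, R  //  ~P, ~R.
              branch 1.2.2.1 (add P, R):
                × closes — contains both P and ~P.
              branch 1.2.2.2 (add ~P, ~R):
                ~(Q & ~P): β-rule — branch into ~Q  //  ~~P.
                  branch 1.2.2.2.1 (add ~Q):
                    ○ open, literals {P=F, Q=F, R=F}.
                  branch 1.2.2.2.2 (add ~~P):
                    × closes — contains both P and ~P.
  branch 2 (add ((P & P) | (Q -> R))):
    ((P & P) | (Q -> R)): β-rule — branch into (P & P)  //  (Q -> R).
      branch 2.1 (add (P & P)):
        (P & P): α-rule — add P, P.
        ○ open, literals {P=T}.
      branch 2.2 (add (Q -> R)):
        (Q -> R): β-rule — branch into ~Q  //  R.
          branch 2.2.1 (add ~Q):
            ○ open, literals {Q=F}.
          branch 2.2.2 (add R):
            ○ open, literals {R=T}.
5 branches closed, 8 open.
Each open branch fixes some atoms; the unmentioned ones are free. Counting distinct full assignments: branch {P=T, Q=T, R=F} (none free) contributes 1 new; branch {P=T, Q=F, R=T} (none free) contributes 1 new; branch {P=T, Q=F, R=T} (none free) contributes 0 new; branch {P=F, Q=F, R=F} (none free) contributes 1 new; branch {P=F, Q=F, R=F} (none free) contributes 0 new; branch {P=T} (Q, R) contributes 2 new; branch {Q=F} (R, P) contributes 1 new; branch {R=T} (Q, P) contributes 1 new. Total: 7.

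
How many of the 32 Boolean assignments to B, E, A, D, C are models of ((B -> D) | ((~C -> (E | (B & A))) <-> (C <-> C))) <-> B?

Initial set: {(((B -> D) | ((~C -> (E | (B & A))) <-> (C <-> C))) <-> B)}.
(((B -> D) | ((~C -> (E | (B & A))) <-> (C <-> C))) <-> B): β-rule — branch into ((B -> D) | ((~C -> (E | (B & A))) <-> (C <-> C))), B  //  ~((B -> D) | ((~C -> (E | (B & A))) <-> (C <-> C))), ~B.
  branch 1 (add ((B -> D) | ((~C -> (E | (B & A))) <-> (C <-> C))), B):
    ((B -> D) | ((~C -> (E | (B & A))) <-> (C <-> C))): β-rule — branch into (B -> D)  //  ((~C -> (E | (B & A))) <-> (C <-> C)).
      branch 1.1 (add (B -> D)):
        (B -> D): β-rule — branch into ~B  //  D.
          branch 1.1.1 (add ~B):
            × closes — contains both B and ~B.
          branch 1.1.2 (add D):
            ○ open, literals {B=T, D=T}.
      branch 1.2 (add ((~C -> (E | (B & A))) <-> (C <-> C))):
        ((~C -> (E | (B & A))) <-> (C <-> C)): β-rule — branch into (~C -> (E | (B & A))), (C <-> C)  //  ~(~C -> (E | (B & A))), ~(C <-> C).
          branch 1.2.1 (add (~C -> (E | (B & A))), (C <-> C)):
            (~C -> (E | (B & A))): β-rule — branch into ~~C  //  (E | (B & A)).
              branch 1.2.1.1 (add ~~C):
                (C <-> C): β-rule — branch into C, C  //  ~C, ~C.
                  branch 1.2.1.1.1 (add C, C):
                    ○ open, literals {B=T, C=T}.
                  branch 1.2.1.1.2 (add ~C, ~C):
                    × closes — contains both C and ~C.
              branch 1.2.1.2 (add (E | (B & A))):
                (C <-> C): β-rule — branch into C, C  //  ~C, ~C.
                  branch 1.2.1.2.1 (add C, C):
                    (E | (B & A)): β-rule — branch into E  //  (B & A).
                      branch 1.2.1.2.1.1 (add E):
                        ○ open, literals {B=T, C=T, E=T}.
                      branch 1.2.1.2.1.2 (add (B & A)):
                        (B & A): α-rule — add B, A.
                        ○ open, literals {A=T, B=T, C=T}.
                  branch 1.2.1.2.2 (add ~C, ~C):
                    (E | (B & A)): β-rule — branch into E  //  (B & A).
                      branch 1.2.1.2.2.1 (add E):
                        ○ open, literals {B=T, C=F, E=T}.
                      branch 1.2.1.2.2.2 (add (B & A)):
                        (B & A): α-rule — add B, A.
                        ○ open, literals {A=T, B=T, C=F}.
          branch 1.2.2 (add ~(~C -> (E | (B & A))), ~(C <-> C)):
            ~(~C -> (E | (B & A))): α-rule — add ~C, ~(E | (B & A)).
            ~(E | (B & A)): α-rule — add ~E, ~(B & A).
            ~(C <-> C): β-rule — branch into C, ~C  //  ~C, C.
              branch 1.2.2.1 (add C, ~C):
                × closes — contains both C and ~C.
              branch 1.2.2.2 (add ~C, C):
                × closes — contains both C and ~C.
  branch 2 (add ~((B -> D) | ((~C -> (E | (B & A))) <-> (C <-> C))), ~B):
    ~((B -> D) | ((~C -> (E | (B & A))) <-> (C <-> C))): α-rule — add ~(B -> D), ~((~C -> (E | (B & A))) <-> (C <-> C)).
    ~(B -> D): α-rule — add B, ~D.
    × closes — contains both B and ~B.
5 branches closed, 6 open.
Each open branch fixes some atoms; the unmentioned ones are free. Counting distinct full assignments: branch {B=T, D=T} (E, A, C) contributes 8 new; branch {B=T, C=T} (E, A, D) contributes 4 new; branch {B=T, C=T, E=T} (A, D) contributes 0 new; branch {A=T, B=T, C=T} (E, D) contributes 0 new; branch {B=T, C=F, E=T} (A, D) contributes 2 new; branch {A=T, B=T, C=F} (E, D) contributes 1 new. Total: 15.

15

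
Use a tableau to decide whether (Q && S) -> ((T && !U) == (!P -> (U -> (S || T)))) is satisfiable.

Satisfiable

Initial set: {((Q && S) -> ((T && !U) == (!P -> (U -> (S || T)))))}.
((Q && S) -> ((T && !U) == (!P -> (U -> (S || T))))): β-rule — branch into !(Q && S)  //  ((T && !U) == (!P -> (U -> (S || T)))).
  branch 1 (add !(Q && S)):
    !(Q && S): β-rule — branch into !Q  //  !S.
      branch 1.1 (add !Q):
        ○ open, literals {Q=0}.
      branch 1.2 (add !S):
        ○ open, literals {S=0}.
  branch 2 (add ((T && !U) == (!P -> (U -> (S || T))))):
    ((T && !U) == (!P -> (U -> (S || T)))): β-rule — branch into (T && !U), (!P -> (U -> (S || T)))  //  !(T && !U), !(!P -> (U -> (S || T))).
      branch 2.1 (add (T && !U), (!P -> (U -> (S || T)))):
        (T && !U): α-rule — add T, !U.
        (!P -> (U -> (S || T))): β-rule — branch into !!P  //  (U -> (S || T)).
          branch 2.1.1 (add !!P):
            ○ open, literals {P=1, T=1, U=0}.
          branch 2.1.2 (add (U -> (S || T))):
            (U -> (S || T)): β-rule — branch into !U  //  (S || T).
              branch 2.1.2.1 (add !U):
                ○ open, literals {T=1, U=0}.
              branch 2.1.2.2 (add (S || T)):
                (S || T): β-rule — branch into S  //  T.
                  branch 2.1.2.2.1 (add S):
                    ○ open, literals {S=1, T=1, U=0}.
                  branch 2.1.2.2.2 (add T):
                    ○ open, literals {T=1, U=0}.
      branch 2.2 (add !(T && !U), !(!P -> (U -> (S || T)))):
        !(!P -> (U -> (S || T))): α-rule — add !P, !(U -> (S || T)).
        !(U -> (S || T)): α-rule — add U, !(S || T).
        !(S || T): α-rule — add !S, !T.
        !(T && !U): β-rule — branch into !T  //  !!U.
          branch 2.2.1 (add !T):
            ○ open, literals {P=0, S=0, T=0, U=1}.
          branch 2.2.2 (add !!U):
            ○ open, literals {P=0, S=0, T=0, U=1}.
0 branches closed, 8 open.
An open branch gives a satisfying assignment: Q=0.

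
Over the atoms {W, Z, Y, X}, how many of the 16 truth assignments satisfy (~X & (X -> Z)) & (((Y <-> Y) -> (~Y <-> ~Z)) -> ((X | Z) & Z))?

6

Initial set: {((~X & (X -> Z)) & (((Y <-> Y) -> (~Y <-> ~Z)) -> ((X | Z) & Z)))}.
((~X & (X -> Z)) & (((Y <-> Y) -> (~Y <-> ~Z)) -> ((X | Z) & Z))): α-rule — add (~X & (X -> Z)), (((Y <-> Y) -> (~Y <-> ~Z)) -> ((X | Z) & Z)).
(~X & (X -> Z)): α-rule — add ~X, (X -> Z).
(((Y <-> Y) -> (~Y <-> ~Z)) -> ((X | Z) & Z)): β-rule — branch into ~((Y <-> Y) -> (~Y <-> ~Z))  //  ((X | Z) & Z).
  branch 1 (add ~((Y <-> Y) -> (~Y <-> ~Z))):
    ~((Y <-> Y) -> (~Y <-> ~Z)): α-rule — add (Y <-> Y), ~(~Y <-> ~Z).
    (X -> Z): β-rule — branch into ~X  //  Z.
      branch 1.1 (add ~X):
        (Y <-> Y): β-rule — branch into Y, Y  //  ~Y, ~Y.
          branch 1.1.1 (add Y, Y):
            ~(~Y <-> ~Z): β-rule — branch into ~Y, ~~Z  //  ~~Y, ~Z.
              branch 1.1.1.1 (add ~Y, ~~Z):
                × closes — contains both Y and ~Y.
              branch 1.1.1.2 (add ~~Y, ~Z):
                ○ open, literals {X=0, Y=1, Z=0}.
          branch 1.1.2 (add ~Y, ~Y):
            ~(~Y <-> ~Z): β-rule — branch into ~Y, ~~Z  //  ~~Y, ~Z.
              branch 1.1.2.1 (add ~Y, ~~Z):
                ○ open, literals {X=0, Y=0, Z=1}.
              branch 1.1.2.2 (add ~~Y, ~Z):
                × closes — contains both Y and ~Y.
      branch 1.2 (add Z):
        (Y <-> Y): β-rule — branch into Y, Y  //  ~Y, ~Y.
          branch 1.2.1 (add Y, Y):
            ~(~Y <-> ~Z): β-rule — branch into ~Y, ~~Z  //  ~~Y, ~Z.
              branch 1.2.1.1 (add ~Y, ~~Z):
                × closes — contains both Y and ~Y.
              branch 1.2.1.2 (add ~~Y, ~Z):
                × closes — contains both Z and ~Z.
          branch 1.2.2 (add ~Y, ~Y):
            ~(~Y <-> ~Z): β-rule — branch into ~Y, ~~Z  //  ~~Y, ~Z.
              branch 1.2.2.1 (add ~Y, ~~Z):
                ○ open, literals {X=0, Y=0, Z=1}.
              branch 1.2.2.2 (add ~~Y, ~Z):
                × closes — contains both Y and ~Y.
  branch 2 (add ((X | Z) & Z)):
    ((X | Z) & Z): α-rule — add (X | Z), Z.
    (X -> Z): β-rule — branch into ~X  //  Z.
      branch 2.1 (add ~X):
        (X | Z): β-rule — branch into X  //  Z.
          branch 2.1.1 (add X):
            × closes — contains both X and ~X.
          branch 2.1.2 (add Z):
            ○ open, literals {X=0, Z=1}.
      branch 2.2 (add Z):
        (X | Z): β-rule — branch into X  //  Z.
          branch 2.2.1 (add X):
            × closes — contains both X and ~X.
          branch 2.2.2 (add Z):
            ○ open, literals {X=0, Z=1}.
7 branches closed, 5 open.
Each open branch fixes some atoms; the unmentioned ones are free. Counting distinct full assignments: branch {X=0, Y=1, Z=0} (W) contributes 2 new; branch {X=0, Y=0, Z=1} (W) contributes 2 new; branch {X=0, Y=0, Z=1} (W) contributes 0 new; branch {X=0, Z=1} (W, Y) contributes 2 new; branch {X=0, Z=1} (W, Y) contributes 0 new. Total: 6.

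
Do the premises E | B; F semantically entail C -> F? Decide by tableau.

Initial set: {(E | B); F; ~(C -> F)}.
~(C -> F): α-rule — add C, ~F.
× closes — contains both F and ~F.
All 1 branch closes.
Every branch closed, so the premises entail the conclusion.

Yes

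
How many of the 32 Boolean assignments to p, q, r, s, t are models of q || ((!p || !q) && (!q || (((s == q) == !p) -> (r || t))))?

Initial set: {(q || ((!p || !q) && (!q || (((s == q) == !p) -> (r || t)))))}.
(q || ((!p || !q) && (!q || (((s == q) == !p) -> (r || t))))): β-rule — branch into q  //  ((!p || !q) && (!q || (((s == q) == !p) -> (r || t)))).
  branch 1 (add q):
    ○ open, literals {q=1}.
  branch 2 (add ((!p || !q) && (!q || (((s == q) == !p) -> (r || t))))):
    ((!p || !q) && (!q || (((s == q) == !p) -> (r || t)))): α-rule — add (!p || !q), (!q || (((s == q) == !p) -> (r || t))).
    (!p || !q): β-rule — branch into !p  //  !q.
      branch 2.1 (add !p):
        (!q || (((s == q) == !p) -> (r || t))): β-rule — branch into !q  //  (((s == q) == !p) -> (r || t)).
          branch 2.1.1 (add !q):
            ○ open, literals {p=0, q=0}.
          branch 2.1.2 (add (((s == q) == !p) -> (r || t))):
            (((s == q) == !p) -> (r || t)): β-rule — branch into !((s == q) == !p)  //  (r || t).
              branch 2.1.2.1 (add !((s == q) == !p)):
                !((s == q) == !p): β-rule — branch into (s == q), !!p  //  !(s == q), !p.
                  branch 2.1.2.1.1 (add (s == q), !!p):
                    × closes — contains both p and !p.
                  branch 2.1.2.1.2 (add !(s == q), !p):
                    !(s == q): β-rule — branch into s, !q  //  !s, q.
                      branch 2.1.2.1.2.1 (add s, !q):
                        ○ open, literals {p=0, q=0, s=1}.
                      branch 2.1.2.1.2.2 (add !s, q):
                        ○ open, literals {p=0, q=1, s=0}.
              branch 2.1.2.2 (add (r || t)):
                (r || t): β-rule — branch into r  //  t.
                  branch 2.1.2.2.1 (add r):
                    ○ open, literals {p=0, r=1}.
                  branch 2.1.2.2.2 (add t):
                    ○ open, literals {p=0, t=1}.
      branch 2.2 (add !q):
        (!q || (((s == q) == !p) -> (r || t))): β-rule — branch into !q  //  (((s == q) == !p) -> (r || t)).
          branch 2.2.1 (add !q):
            ○ open, literals {q=0}.
          branch 2.2.2 (add (((s == q) == !p) -> (r || t))):
            (((s == q) == !p) -> (r || t)): β-rule — branch into !((s == q) == !p)  //  (r || t).
              branch 2.2.2.1 (add !((s == q) == !p)):
                !((s == q) == !p): β-rule — branch into (s == q), !!p  //  !(s == q), !p.
                  branch 2.2.2.1.1 (add (s == q), !!p):
                    (s == q): β-rule — branch into s, q  //  !s, !q.
                      branch 2.2.2.1.1.1 (add s, q):
                        × closes — contains both q and !q.
                      branch 2.2.2.1.1.2 (add !s, !q):
                        ○ open, literals {p=1, q=0, s=0}.
                  branch 2.2.2.1.2 (add !(s == q), !p):
                    !(s == q): β-rule — branch into s, !q  //  !s, q.
                      branch 2.2.2.1.2.1 (add s, !q):
                        ○ open, literals {p=0, q=0, s=1}.
                      branch 2.2.2.1.2.2 (add !s, q):
                        × closes — contains both q and !q.
              branch 2.2.2.2 (add (r || t)):
                (r || t): β-rule — branch into r  //  t.
                  branch 2.2.2.2.1 (add r):
                    ○ open, literals {q=0, r=1}.
                  branch 2.2.2.2.2 (add t):
                    ○ open, literals {q=0, t=1}.
3 branches closed, 11 open.
Each open branch fixes some atoms; the unmentioned ones are free. Counting distinct full assignments: branch {q=1} (p, r, s, t) contributes 16 new; branch {p=0, q=0} (r, s, t) contributes 8 new; branch {p=0, q=0, s=1} (r, t) contributes 0 new; branch {p=0, q=1, s=0} (r, t) contributes 0 new; branch {p=0, r=1} (q, s, t) contributes 0 new; branch {p=0, t=1} (q, r, s) contributes 0 new; branch {q=0} (p, r, s, t) contributes 8 new; branch {p=1, q=0, s=0} (r, t) contributes 0 new; branch {p=0, q=0, s=1} (r, t) contributes 0 new; branch {q=0, r=1} (p, s, t) contributes 0 new; branch {q=0, t=1} (p, r, s) contributes 0 new. Total: 32.

32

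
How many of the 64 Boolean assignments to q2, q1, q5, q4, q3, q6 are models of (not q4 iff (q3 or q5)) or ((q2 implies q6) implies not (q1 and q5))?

Initial set: {((not q4 iff (q3 or q5)) or ((q2 implies q6) implies not (q1 and q5)))}.
((not q4 iff (q3 or q5)) or ((q2 implies q6) implies not (q1 and q5))): β-rule — branch into (not q4 iff (q3 or q5))  //  ((q2 implies q6) implies not (q1 and q5)).
  branch 1 (add (not q4 iff (q3 or q5))):
    (not q4 iff (q3 or q5)): β-rule — branch into not q4, (q3 or q5)  //  not not q4, not (q3 or q5).
      branch 1.1 (add not q4, (q3 or q5)):
        (q3 or q5): β-rule — branch into q3  //  q5.
          branch 1.1.1 (add q3):
            ○ open, literals {q3=T, q4=F}.
          branch 1.1.2 (add q5):
            ○ open, literals {q4=F, q5=T}.
      branch 1.2 (add not not q4, not (q3 or q5)):
        not (q3 or q5): α-rule — add not q3, not q5.
        ○ open, literals {q3=F, q4=T, q5=F}.
  branch 2 (add ((q2 implies q6) implies not (q1 and q5))):
    ((q2 implies q6) implies not (q1 and q5)): β-rule — branch into not (q2 implies q6)  //  not (q1 and q5).
      branch 2.1 (add not (q2 implies q6)):
        not (q2 implies q6): α-rule — add q2, not q6.
        ○ open, literals {q2=T, q6=F}.
      branch 2.2 (add not (q1 and q5)):
        not (q1 and q5): β-rule — branch into not q1  //  not q5.
          branch 2.2.1 (add not q1):
            ○ open, literals {q1=F}.
          branch 2.2.2 (add not q5):
            ○ open, literals {q5=F}.
0 branches closed, 6 open.
Each open branch fixes some atoms; the unmentioned ones are free. Counting distinct full assignments: branch {q3=T, q4=F} (q2, q1, q5, q6) contributes 16 new; branch {q4=F, q5=T} (q2, q1, q3, q6) contributes 8 new; branch {q3=F, q4=T, q5=F} (q2, q1, q6) contributes 8 new; branch {q2=T, q6=F} (q1, q5, q4, q3) contributes 8 new; branch {q1=F} (q2, q5, q4, q3, q6) contributes 12 new; branch {q5=F} (q2, q1, q4, q3, q6) contributes 6 new. Total: 58.

58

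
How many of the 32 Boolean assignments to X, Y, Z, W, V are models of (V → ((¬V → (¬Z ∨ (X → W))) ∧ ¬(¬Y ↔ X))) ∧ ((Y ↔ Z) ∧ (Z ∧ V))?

Initial set: {((V → ((¬V → (¬Z ∨ (X → W))) ∧ ¬(¬Y ↔ X))) ∧ ((Y ↔ Z) ∧ (Z ∧ V)))}.
((V → ((¬V → (¬Z ∨ (X → W))) ∧ ¬(¬Y ↔ X))) ∧ ((Y ↔ Z) ∧ (Z ∧ V))): α-rule — add (V → ((¬V → (¬Z ∨ (X → W))) ∧ ¬(¬Y ↔ X))), ((Y ↔ Z) ∧ (Z ∧ V)).
((Y ↔ Z) ∧ (Z ∧ V)): α-rule — add (Y ↔ Z), (Z ∧ V).
(Z ∧ V): α-rule — add Z, V.
(V → ((¬V → (¬Z ∨ (X → W))) ∧ ¬(¬Y ↔ X))): β-rule — branch into ¬V  //  ((¬V → (¬Z ∨ (X → W))) ∧ ¬(¬Y ↔ X)).
  branch 1 (add ¬V):
    × closes — contains both V and ¬V.
  branch 2 (add ((¬V → (¬Z ∨ (X → W))) ∧ ¬(¬Y ↔ X))):
    ((¬V → (¬Z ∨ (X → W))) ∧ ¬(¬Y ↔ X)): α-rule — add (¬V → (¬Z ∨ (X → W))), ¬(¬Y ↔ X).
    (Y ↔ Z): β-rule — branch into Y, Z  //  ¬Y, ¬Z.
      branch 2.1 (add Y, Z):
        (¬V → (¬Z ∨ (X → W))): β-rule — branch into ¬¬V  //  (¬Z ∨ (X → W)).
          branch 2.1.1 (add ¬¬V):
            ¬(¬Y ↔ X): β-rule — branch into ¬Y, ¬X  //  ¬¬Y, X.
              branch 2.1.1.1 (add ¬Y, ¬X):
                × closes — contains both Y and ¬Y.
              branch 2.1.1.2 (add ¬¬Y, X):
                ○ open, literals {V=true, X=true, Y=true, Z=true}.
          branch 2.1.2 (add (¬Z ∨ (X → W))):
            ¬(¬Y ↔ X): β-rule — branch into ¬Y, ¬X  //  ¬¬Y, X.
              branch 2.1.2.1 (add ¬Y, ¬X):
                × closes — contains both Y and ¬Y.
              branch 2.1.2.2 (add ¬¬Y, X):
                (¬Z ∨ (X → W)): β-rule — branch into ¬Z  //  (X → W).
                  branch 2.1.2.2.1 (add ¬Z):
                    × closes — contains both Z and ¬Z.
                  branch 2.1.2.2.2 (add (X → W)):
                    (X → W): β-rule — branch into ¬X  //  W.
                      branch 2.1.2.2.2.1 (add ¬X):
                        × closes — contains both X and ¬X.
                      branch 2.1.2.2.2.2 (add W):
                        ○ open, literals {V=true, W=true, X=true, Y=true, Z=true}.
      branch 2.2 (add ¬Y, ¬Z):
        × closes — contains both Z and ¬Z.
6 branches closed, 2 open.
Each open branch fixes some atoms; the unmentioned ones are free. Counting distinct full assignments: branch {V=true, X=true, Y=true, Z=true} (W) contributes 2 new; branch {V=true, W=true, X=true, Y=true, Z=true} (none free) contributes 0 new. Total: 2.

2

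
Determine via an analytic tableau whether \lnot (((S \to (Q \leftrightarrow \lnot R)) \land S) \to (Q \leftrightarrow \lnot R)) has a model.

Initial set: {\lnot (((S \to (Q \leftrightarrow \lnot R)) \land S) \to (Q \leftrightarrow \lnot R))}.
\lnot (((S \to (Q \leftrightarrow \lnot R)) \land S) \to (Q \leftrightarrow \lnot R)): α-rule — add ((S \to (Q \leftrightarrow \lnot R)) \land S), \lnot (Q \leftrightarrow \lnot R).
((S \to (Q \leftrightarrow \lnot R)) \land S): α-rule — add (S \to (Q \leftrightarrow \lnot R)), S.
\lnot (Q \leftrightarrow \lnot R): β-rule — branch into Q, \lnot \lnot R  //  \lnot Q, \lnot R.
  branch 1 (add Q, \lnot \lnot R):
    (S \to (Q \leftrightarrow \lnot R)): β-rule — branch into \lnot S  //  (Q \leftrightarrow \lnot R).
      branch 1.1 (add \lnot S):
        × closes — contains both S and \lnot S.
      branch 1.2 (add (Q \leftrightarrow \lnot R)):
        (Q \leftrightarrow \lnot R): β-rule — branch into Q, \lnot R  //  \lnot Q, \lnot \lnot R.
          branch 1.2.1 (add Q, \lnot R):
            × closes — contains both R and \lnot R.
          branch 1.2.2 (add \lnot Q, \lnot \lnot R):
            × closes — contains both Q and \lnot Q.
  branch 2 (add \lnot Q, \lnot R):
    (S \to (Q \leftrightarrow \lnot R)): β-rule — branch into \lnot S  //  (Q \leftrightarrow \lnot R).
      branch 2.1 (add \lnot S):
        × closes — contains both S and \lnot S.
      branch 2.2 (add (Q \leftrightarrow \lnot R)):
        (Q \leftrightarrow \lnot R): β-rule — branch into Q, \lnot R  //  \lnot Q, \lnot \lnot R.
          branch 2.2.1 (add Q, \lnot R):
            × closes — contains both Q and \lnot Q.
          branch 2.2.2 (add \lnot Q, \lnot \lnot R):
            × closes — contains both R and \lnot R.
All 6 branches close.
Every branch closed; the formula is unsatisfiable.

Unsatisfiable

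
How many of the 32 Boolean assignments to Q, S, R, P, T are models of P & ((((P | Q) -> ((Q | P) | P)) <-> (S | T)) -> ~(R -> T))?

6

Initial set: {(P & ((((P | Q) -> ((Q | P) | P)) <-> (S | T)) -> ~(R -> T)))}.
(P & ((((P | Q) -> ((Q | P) | P)) <-> (S | T)) -> ~(R -> T))): α-rule — add P, ((((P | Q) -> ((Q | P) | P)) <-> (S | T)) -> ~(R -> T)).
((((P | Q) -> ((Q | P) | P)) <-> (S | T)) -> ~(R -> T)): β-rule — branch into ~(((P | Q) -> ((Q | P) | P)) <-> (S | T))  //  ~(R -> T).
  branch 1 (add ~(((P | Q) -> ((Q | P) | P)) <-> (S | T))):
    ~(((P | Q) -> ((Q | P) | P)) <-> (S | T)): β-rule — branch into ((P | Q) -> ((Q | P) | P)), ~(S | T)  //  ~((P | Q) -> ((Q | P) | P)), (S | T).
      branch 1.1 (add ((P | Q) -> ((Q | P) | P)), ~(S | T)):
        ~(S | T): α-rule — add ~S, ~T.
        ((P | Q) -> ((Q | P) | P)): β-rule — branch into ~(P | Q)  //  ((Q | P) | P).
          branch 1.1.1 (add ~(P | Q)):
            ~(P | Q): α-rule — add ~P, ~Q.
            × closes — contains both P and ~P.
          branch 1.1.2 (add ((Q | P) | P)):
            ((Q | P) | P): β-rule — branch into (Q | P)  //  P.
              branch 1.1.2.1 (add (Q | P)):
                (Q | P): β-rule — branch into Q  //  P.
                  branch 1.1.2.1.1 (add Q):
                    ○ open, literals {P=true, Q=true, S=false, T=false}.
                  branch 1.1.2.1.2 (add P):
                    ○ open, literals {P=true, S=false, T=false}.
              branch 1.1.2.2 (add P):
                ○ open, literals {P=true, S=false, T=false}.
      branch 1.2 (add ~((P | Q) -> ((Q | P) | P)), (S | T)):
        ~((P | Q) -> ((Q | P) | P)): α-rule — add (P | Q), ~((Q | P) | P).
        ~((Q | P) | P): α-rule — add ~(Q | P), ~P.
        × closes — contains both P and ~P.
  branch 2 (add ~(R -> T)):
    ~(R -> T): α-rule — add R, ~T.
    ○ open, literals {P=true, R=true, T=false}.
2 branches closed, 4 open.
Each open branch fixes some atoms; the unmentioned ones are free. Counting distinct full assignments: branch {P=true, Q=true, S=false, T=false} (R) contributes 2 new; branch {P=true, S=false, T=false} (Q, R) contributes 2 new; branch {P=true, S=false, T=false} (Q, R) contributes 0 new; branch {P=true, R=true, T=false} (Q, S) contributes 2 new. Total: 6.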